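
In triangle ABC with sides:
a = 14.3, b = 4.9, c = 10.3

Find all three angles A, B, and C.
Law of cosines for each angle (a² = 204.49, b² = 24.01, c² = 106.09):
cos(A) = (b² + c² − a²)/(2bc) = (24.01 + 106.09 − 204.49)/(2·4.9·10.3) = -74.39/100.94 ≈ -0.736972  ⇒  A ≈ 137.474°
cos(B) = (a² + c² − b²)/(2ac) = (204.49 + 106.09 − 24.01)/(2·14.3·10.3) = 286.57/294.58 ≈ 0.972809  ⇒  B ≈ 13.3919°
cos(C) = (a² + b² − c²)/(2ab) = (204.49 + 24.01 − 106.09)/(2·14.3·4.9) = 122.41/140.14 ≈ 0.873484  ⇒  C ≈ 29.134°
Check: A + B + C ≈ 180°

A = 137.5°, B = 13.39°, C = 29.13°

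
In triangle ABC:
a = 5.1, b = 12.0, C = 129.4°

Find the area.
Two sides and the included angle (SAS): A = ½·a·b·sin(C) = ½·5.1·12.0·sin(129.4°)
sin(129.4°) ≈ 0.772734
A ≈ ½·61.2·0.772734 = 30.6·0.772734 ≈ 23.6456

Area = 23.65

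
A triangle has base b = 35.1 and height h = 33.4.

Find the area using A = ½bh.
A = ½·b·h = ½·35.1·33.4 = ½·1172.34 = 586.17

Area = 586.17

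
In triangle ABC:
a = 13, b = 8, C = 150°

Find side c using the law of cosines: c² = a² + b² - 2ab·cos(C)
c² = 13² + 8² − 2·13·8·cos(150°)
cos(150°) ≈ -0.866025
c² ≈ 169 + 64 − 208·(-0.866025) ≈ 233 + 180.133 ≈ 413.133
c ≈ √413.133 ≈ 20.3257

c = 20.33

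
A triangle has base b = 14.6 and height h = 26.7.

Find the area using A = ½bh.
A = ½·b·h = ½·14.6·26.7 = ½·389.82 = 194.91

Area = 194.91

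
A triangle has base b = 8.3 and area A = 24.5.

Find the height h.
A = ½·b·h  ⇒  h = 2A/b = 2·24.5/8.3 = 49/8.3 ≈ 5.90361

h = 5.904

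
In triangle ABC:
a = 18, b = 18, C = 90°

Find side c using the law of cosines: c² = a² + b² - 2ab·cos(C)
c² = 18² + 18² − 2·18·18·cos(90°)
cos(90°) ≈ 0
c² ≈ 324 + 324 − 648·(0) ≈ 648 − 0 ≈ 648
c ≈ √648 ≈ 25.4558

c = 25.46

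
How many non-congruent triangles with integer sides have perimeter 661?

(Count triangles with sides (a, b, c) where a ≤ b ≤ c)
Let a ≤ b ≤ c with a + b + c = 661. The only binding inequality is a + b > c, i.e. 661 − c > c, so c < 661/2; and c ≥ 661/3 since c is the largest side.
So 221 ≤ c ≤ 330. For each c, b runs from ⌈(661 − c)/2⌉ up to c (then a = 661 − b − c satisfies 1 ≤ a ≤ b automatically), giving c − ⌈(661 − c)/2⌉ + 1 choices.
Summing over c: 2 + 3 + 5 + 6 + … + 164 + 165  (110 terms, c = 221, …, 330) = 9185
Check (closed form: nearest integer to p²/48 for even p, (p+3)²/48 for odd p): (661+3)²/48 = 664²/48 = 440896/48 ≈ 9185.33 → 9185

9185 triangles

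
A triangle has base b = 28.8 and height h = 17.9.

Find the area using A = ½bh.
A = ½·b·h = ½·28.8·17.9 = ½·515.52 = 257.76

Area = 257.76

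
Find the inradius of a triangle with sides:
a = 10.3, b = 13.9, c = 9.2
r = Area/s where s is the semi-perimeter.
s = (10.3 + 13.9 + 9.2)/2 = 33.4/2 = 16.7
Area = √(s(s−a)(s−b)(s−c)) = √(16.7·6.4·2.8·7.5) ≈ √2244.48 ≈ 47.3759
r ≈ 47.3759/16.7 ≈ 2.83688

r = 2.837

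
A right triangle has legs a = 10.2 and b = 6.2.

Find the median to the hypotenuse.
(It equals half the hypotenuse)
Hypotenuse c = √(a² + b²) = √(104.04 + 38.44) = √142.48 ≈ 11.9365
Median to hypotenuse = c/2 ≈ 11.9365/2 ≈ 5.96825

Median = 5.968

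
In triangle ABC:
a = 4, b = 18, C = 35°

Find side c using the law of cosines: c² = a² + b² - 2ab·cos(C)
c² = 4² + 18² − 2·4·18·cos(35°)
cos(35°) ≈ 0.819152
c² ≈ 16 + 324 − 144·(0.819152) ≈ 340 − 117.958 ≈ 222.042
c ≈ √222.042 ≈ 14.9011

c = 14.9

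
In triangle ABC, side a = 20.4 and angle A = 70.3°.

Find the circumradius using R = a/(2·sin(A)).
R = a/(2·sin(A)) = 20.4/(2·sin(70.3°))
sin(70.3°) ≈ 0.941471
R ≈ 20.4/(2·0.941471) = 20.4/1.88294 ≈ 10.8341

R = 10.83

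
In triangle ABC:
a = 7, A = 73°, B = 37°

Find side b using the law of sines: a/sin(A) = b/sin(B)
a/sin(A) = b/sin(B)  ⇒  b = a·sin(B)/sin(A) = 7·sin(37°)/sin(73°)
sin(37°) ≈ 0.601815, sin(73°) ≈ 0.956305
b ≈ 7·0.601815/0.956305 ≈ 4.21271/0.956305 ≈ 4.40519

b = 4.405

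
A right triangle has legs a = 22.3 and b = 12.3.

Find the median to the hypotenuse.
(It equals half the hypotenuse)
Hypotenuse c = √(a² + b²) = √(497.29 + 151.29) = √648.58 ≈ 25.4672
Median to hypotenuse = c/2 ≈ 25.4672/2 ≈ 12.7336

Median = 12.73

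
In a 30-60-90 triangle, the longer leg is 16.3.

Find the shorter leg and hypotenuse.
In a 30-60-90 triangle the sides are in ratio 1 : √3 : 2, so short leg = long leg/√3 and hypotenuse = 2·(short leg).
Short leg = 16.3/√3 ≈ 16.3/1.73205 ≈ 9.41081
Hypotenuse = 2·9.41081 ≈ 18.8216

Short leg = 9.411, Hypotenuse = 18.82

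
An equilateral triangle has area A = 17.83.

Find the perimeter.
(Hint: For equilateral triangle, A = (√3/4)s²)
A = (√3/4)s²  ⇒  s² = 4A/√3 = 4·17.83/√3 = 71.32/1.73205 ≈ 41.1766
s ≈ √41.1766 ≈ 6.4169
Perimeter = 3s ≈ 3·6.4169 ≈ 19.2507

Perimeter = 19.25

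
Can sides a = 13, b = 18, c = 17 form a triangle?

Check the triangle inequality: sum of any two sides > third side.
a + b vs c: 13 + 18 = 31 > 17  ✓
a + c vs b: 13 + 17 = 30 > 18  ✓
b + c vs a: 18 + 17 = 35 > 13  ✓

Yes, triangle inequality satisfied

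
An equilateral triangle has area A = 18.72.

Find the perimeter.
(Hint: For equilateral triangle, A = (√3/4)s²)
A = (√3/4)s²  ⇒  s² = 4A/√3 = 4·18.72/√3 = 74.88/1.73205 ≈ 43.232
s ≈ √43.232 ≈ 6.5751
Perimeter = 3s ≈ 3·6.5751 ≈ 19.7253

Perimeter = 19.73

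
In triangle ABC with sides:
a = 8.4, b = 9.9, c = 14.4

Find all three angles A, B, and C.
Law of cosines for each angle (a² = 70.56, b² = 98.01, c² = 207.36):
cos(A) = (b² + c² − a²)/(2bc) = (98.01 + 207.36 − 70.56)/(2·9.9·14.4) = 234.81/285.12 ≈ 0.823548  ⇒  A ≈ 34.5584°
cos(B) = (a² + c² − b²)/(2ac) = (70.56 + 207.36 − 98.01)/(2·8.4·14.4) = 179.91/241.92 ≈ 0.743676  ⇒  B ≈ 41.9545°
cos(C) = (a² + b² − c²)/(2ab) = (70.56 + 98.01 − 207.36)/(2·8.4·9.9) = -38.79/166.32 ≈ -0.233225  ⇒  C ≈ 103.487°
Check: A + B + C ≈ 180°

A = 34.56°, B = 41.95°, C = 103.5°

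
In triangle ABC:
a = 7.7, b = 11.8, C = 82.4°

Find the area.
Two sides and the included angle (SAS): A = ½·a·b·sin(C) = ½·7.7·11.8·sin(82.4°)
sin(82.4°) ≈ 0.991216
A ≈ ½·90.86·0.991216 = 45.43·0.991216 ≈ 45.0309

Area = 45.03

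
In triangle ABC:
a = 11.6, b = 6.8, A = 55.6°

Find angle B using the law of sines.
a/sin(A) = b/sin(B)  ⇒  sin(B) = b·sin(A)/a = 6.8·sin(55.6°)/11.6
sin(55.6°) ≈ 0.825113
sin(B) ≈ 6.8·0.825113/11.6 ≈ 5.61077/11.6 ≈ 0.483687
B = arcsin(0.483687) ≈ 28.9265°
(Since b ≤ a we need B ≤ A, so the obtuse alternative 180° − 28.9265° ≈ 151.074° is rejected.)

B = 28.93°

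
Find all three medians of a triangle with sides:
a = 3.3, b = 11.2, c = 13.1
Median formula: m_a = ½√(2b² + 2c² − a²) (and cyclically). a² = 10.89, b² = 125.44, c² = 171.61.
m_a = ½√(2·125.44 + 2·171.61 − 10.89) = ½√583.21 ≈ ½·24.1497 ≈ 12.0749
m_b = ½√(2·10.89 + 2·171.61 − 125.44) = ½√239.56 ≈ ½·15.4777 ≈ 7.73886
m_c = ½√(2·10.89 + 2·125.44 − 171.61) = ½√101.05 ≈ ½·10.0524 ≈ 5.02618

m_a = 12.07, m_b = 7.739, m_c = 5.026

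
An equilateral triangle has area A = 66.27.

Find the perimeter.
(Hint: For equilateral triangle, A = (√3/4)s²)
A = (√3/4)s²  ⇒  s² = 4A/√3 = 4·66.27/√3 = 265.08/1.73205 ≈ 153.044
s ≈ √153.044 ≈ 12.3711
Perimeter = 3s ≈ 3·12.3711 ≈ 37.1133

Perimeter = 37.11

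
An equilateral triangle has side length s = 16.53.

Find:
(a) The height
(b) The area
(a) The height splits the triangle into two 30-60-90 halves: h = s·√3/2 = 16.53·1.73205/2 ≈ 28.6308/2 ≈ 14.3154
(b) Area = (√3/4)·s² = (√3/4)·16.53² = (√3/4)·273.2409 ≈ 0.433013·273.2409 ≈ 118.317

Height = 14.32, Area = 118.3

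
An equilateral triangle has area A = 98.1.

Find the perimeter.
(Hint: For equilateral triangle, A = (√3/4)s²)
A = (√3/4)s²  ⇒  s² = 4A/√3 = 4·98.1/√3 = 392.4/1.73205 ≈ 226.552
s ≈ √226.552 ≈ 15.0517
Perimeter = 3s ≈ 3·15.0517 ≈ 45.155

Perimeter = 45.15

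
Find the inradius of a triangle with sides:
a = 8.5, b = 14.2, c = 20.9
r = Area/s where s is the semi-perimeter.
s = (8.5 + 14.2 + 20.9)/2 = 43.6/2 = 21.8
Area = √(s(s−a)(s−b)(s−c)) = √(21.8·13.3·7.6·0.9) ≈ √1983.19 ≈ 44.533
r ≈ 44.533/21.8 ≈ 2.0428

r = 2.043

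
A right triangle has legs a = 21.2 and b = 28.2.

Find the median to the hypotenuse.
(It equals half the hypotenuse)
Hypotenuse c = √(a² + b²) = √(449.44 + 795.24) = √1244.68 ≈ 35.28
Median to hypotenuse = c/2 ≈ 35.28/2 ≈ 17.64

Median = 17.64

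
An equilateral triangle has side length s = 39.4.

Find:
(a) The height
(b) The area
(a) The height splits the triangle into two 30-60-90 halves: h = s·√3/2 = 39.4·1.73205/2 ≈ 68.2428/2 ≈ 34.1214
(b) Area = (√3/4)·s² = (√3/4)·39.4² = (√3/4)·1552.36 ≈ 0.433013·1552.36 ≈ 672.192

Height = 34.12, Area = 672.2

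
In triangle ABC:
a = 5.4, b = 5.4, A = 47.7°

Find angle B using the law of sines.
a/sin(A) = b/sin(B)  ⇒  sin(B) = b·sin(A)/a = 5.4·sin(47.7°)/5.4
sin(47.7°) ≈ 0.739631
sin(B) ≈ 5.4·0.739631/5.4 ≈ 3.99401/5.4 ≈ 0.739631
B = arcsin(0.739631) ≈ 47.7°
(Since b ≤ a we need B ≤ A, so the obtuse alternative 180° − 47.7° ≈ 132.3° is rejected.)

B = 47.7°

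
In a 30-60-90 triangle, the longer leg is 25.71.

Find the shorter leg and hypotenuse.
In a 30-60-90 triangle the sides are in ratio 1 : √3 : 2, so short leg = long leg/√3 and hypotenuse = 2·(short leg).
Short leg = 25.71/√3 ≈ 25.71/1.73205 ≈ 14.8437
Hypotenuse = 2·14.8437 ≈ 29.6874

Short leg = 14.84, Hypotenuse = 29.69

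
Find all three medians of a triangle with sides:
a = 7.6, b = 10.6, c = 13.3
Median formula: m_a = ½√(2b² + 2c² − a²) (and cyclically). a² = 57.76, b² = 112.36, c² = 176.89.
m_a = ½√(2·112.36 + 2·176.89 − 57.76) = ½√520.74 ≈ ½·22.8197 ≈ 11.4099
m_b = ½√(2·57.76 + 2·176.89 − 112.36) = ½√356.94 ≈ ½·18.8929 ≈ 9.44643
m_c = ½√(2·57.76 + 2·112.36 − 176.89) = ½√163.35 ≈ ½·12.7808 ≈ 6.39042

m_a = 11.41, m_b = 9.446, m_c = 6.39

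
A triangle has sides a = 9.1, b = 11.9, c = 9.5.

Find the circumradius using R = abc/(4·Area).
First find the area with Heron's formula.
s = (9.1 + 11.9 + 9.5)/2 = 15.25
Area = √(s(s−a)(s−b)(s−c)) = √(15.25·6.15·3.35·5.75) ≈ √1806.58 ≈ 42.5039
abc = 9.1·11.9·9.5 = 1028.755
R = abc/(4·Area) ≈ 1028.755/(4·42.5039) = 1028.755/170.016 ≈ 6.05094

R = 6.051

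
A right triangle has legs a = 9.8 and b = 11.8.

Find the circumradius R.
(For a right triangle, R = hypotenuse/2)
Hypotenuse c = √(a² + b²) = √(96.04 + 139.24) = √235.28 ≈ 15.3388
R = c/2 ≈ 15.3388/2 ≈ 7.66942

R = 7.669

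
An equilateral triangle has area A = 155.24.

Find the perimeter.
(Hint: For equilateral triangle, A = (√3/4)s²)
A = (√3/4)s²  ⇒  s² = 4A/√3 = 4·155.24/√3 = 620.96/1.73205 ≈ 358.511
s ≈ √358.511 ≈ 18.9344
Perimeter = 3s ≈ 3·18.9344 ≈ 56.8032

Perimeter = 56.8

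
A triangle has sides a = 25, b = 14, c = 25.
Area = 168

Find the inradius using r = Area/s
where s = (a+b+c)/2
s = (25 + 14 + 25)/2 = 64/2 = 32
r = Area/s = 168/32 ≈ 5.25

r = 5.25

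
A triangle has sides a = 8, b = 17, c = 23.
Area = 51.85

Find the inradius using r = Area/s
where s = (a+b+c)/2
s = (8 + 17 + 23)/2 = 48/2 = 24
r = Area/s = 51.85/24 ≈ 2.16042

r = 2.16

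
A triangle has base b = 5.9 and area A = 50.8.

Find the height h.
A = ½·b·h  ⇒  h = 2A/b = 2·50.8/5.9 = 101.6/5.9 ≈ 17.2203

h = 17.22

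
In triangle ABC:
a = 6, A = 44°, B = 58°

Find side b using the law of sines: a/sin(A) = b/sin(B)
a/sin(A) = b/sin(B)  ⇒  b = a·sin(B)/sin(A) = 6·sin(58°)/sin(44°)
sin(58°) ≈ 0.848048, sin(44°) ≈ 0.694658
b ≈ 6·0.848048/0.694658 ≈ 5.08829/0.694658 ≈ 7.32488

b = 7.325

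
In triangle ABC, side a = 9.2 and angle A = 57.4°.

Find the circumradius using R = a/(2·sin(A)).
R = a/(2·sin(A)) = 9.2/(2·sin(57.4°))
sin(57.4°) ≈ 0.842452
R ≈ 9.2/(2·0.842452) = 9.2/1.6849 ≈ 5.46025

R = 5.46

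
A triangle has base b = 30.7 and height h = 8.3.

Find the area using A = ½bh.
A = ½·b·h = ½·30.7·8.3 = ½·254.81 = 127.405

Area = 127.405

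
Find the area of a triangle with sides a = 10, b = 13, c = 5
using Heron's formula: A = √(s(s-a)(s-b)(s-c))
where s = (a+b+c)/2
s = (10 + 13 + 5)/2 = 28/2 = 14
s − a = 4, s − b = 1, s − c = 9
s(s−a)(s−b)(s−c) = 14·4·1·9 = 504
Area = √504 ≈ 22.4499

s = 14.0, Area = 22.45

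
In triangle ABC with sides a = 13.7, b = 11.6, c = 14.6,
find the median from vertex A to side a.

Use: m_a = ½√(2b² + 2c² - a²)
m_a = ½√(2·11.6² + 2·14.6² − 13.7²) = ½√(2·134.56 + 2·213.16 − 187.69) = ½√(269.12 + 426.32 − 187.69) = ½√507.75
√507.75 ≈ 22.5333, so m_a ≈ 11.2667

m_a = 11.27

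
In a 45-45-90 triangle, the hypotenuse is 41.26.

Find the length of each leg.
In a 45-45-90 triangle hypotenuse = leg·√2, so leg = hypotenuse/√2.
Leg = 41.26/√2 ≈ 41.26/1.41421 ≈ 29.1752

Each leg = 29.18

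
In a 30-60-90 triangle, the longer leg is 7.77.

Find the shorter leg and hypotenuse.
In a 30-60-90 triangle the sides are in ratio 1 : √3 : 2, so short leg = long leg/√3 and hypotenuse = 2·(short leg).
Short leg = 7.77/√3 ≈ 7.77/1.73205 ≈ 4.48601
Hypotenuse = 2·4.48601 ≈ 8.97202

Short leg = 4.486, Hypotenuse = 8.972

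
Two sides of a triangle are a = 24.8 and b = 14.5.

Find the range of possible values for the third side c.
Triangle inequality: |a − b| < c < a + b
|a − b| = |24.8 − 14.5| = 10.3
a + b = 24.8 + 14.5 = 39.3

10.3 < c < 39.3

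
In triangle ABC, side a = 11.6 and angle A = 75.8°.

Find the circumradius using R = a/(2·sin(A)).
R = a/(2·sin(A)) = 11.6/(2·sin(75.8°))
sin(75.8°) ≈ 0.969445
R ≈ 11.6/(2·0.969445) = 11.6/1.93889 ≈ 5.9828

R = 5.983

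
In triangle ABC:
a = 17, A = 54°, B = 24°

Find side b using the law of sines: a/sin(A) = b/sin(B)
a/sin(A) = b/sin(B)  ⇒  b = a·sin(B)/sin(A) = 17·sin(24°)/sin(54°)
sin(24°) ≈ 0.406737, sin(54°) ≈ 0.809017
b ≈ 17·0.406737/0.809017 ≈ 6.91452/0.809017 ≈ 8.54682

b = 8.547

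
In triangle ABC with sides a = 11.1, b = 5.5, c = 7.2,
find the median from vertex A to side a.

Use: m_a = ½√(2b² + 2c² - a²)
m_a = ½√(2·5.5² + 2·7.2² − 11.1²) = ½√(2·30.25 + 2·51.84 − 123.21) = ½√(60.5 + 103.68 − 123.21) = ½√40.97
√40.97 ≈ 6.40078, so m_a ≈ 3.20039

m_a = 3.2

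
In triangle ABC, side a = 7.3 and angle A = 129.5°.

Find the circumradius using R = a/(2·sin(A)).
R = a/(2·sin(A)) = 7.3/(2·sin(129.5°))
sin(129.5°) ≈ 0.771625
R ≈ 7.3/(2·0.771625) = 7.3/1.54325 ≈ 4.73028

R = 4.73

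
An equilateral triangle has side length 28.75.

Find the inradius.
r = Area/s with s the semi-perimeter.
Area = (√3/4)·28.75² = (√3/4)·826.5625 ≈ 0.433013·826.5625 ≈ 357.912
s = 3·28.75/2 = 43.125
r ≈ 357.912/43.125 ≈ 8.29941
(Equivalently r = side/(2√3) = 28.75/3.4641 ≈ 8.29941.)

r = 8.299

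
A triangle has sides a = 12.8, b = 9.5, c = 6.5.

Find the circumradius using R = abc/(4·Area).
First find the area with Heron's formula.
s = (12.8 + 9.5 + 6.5)/2 = 14.4
Area = √(s(s−a)(s−b)(s−c)) = √(14.4·1.6·4.9·7.9) ≈ √891.878 ≈ 29.8643
abc = 12.8·9.5·6.5 = 790.4
R = abc/(4·Area) ≈ 790.4/(4·29.8643) = 790.4/119.457 ≈ 6.61659

R = 6.617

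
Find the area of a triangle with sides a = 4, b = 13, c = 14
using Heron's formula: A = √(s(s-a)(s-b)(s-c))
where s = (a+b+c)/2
s = (4 + 13 + 14)/2 = 31/2 = 15.5
s − a = 11.5, s − b = 2.5, s − c = 1.5
s(s−a)(s−b)(s−c) = 15.5·11.5·2.5·1.5 = 668.4375
Area = √668.4375 ≈ 25.8542

s = 15.5, Area = 25.85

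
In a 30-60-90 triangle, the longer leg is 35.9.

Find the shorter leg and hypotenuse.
In a 30-60-90 triangle the sides are in ratio 1 : √3 : 2, so short leg = long leg/√3 and hypotenuse = 2·(short leg).
Short leg = 35.9/√3 ≈ 35.9/1.73205 ≈ 20.7269
Hypotenuse = 2·20.7269 ≈ 41.4537

Short leg = 20.73, Hypotenuse = 41.45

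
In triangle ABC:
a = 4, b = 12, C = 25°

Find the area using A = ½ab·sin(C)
A = ½·a·b·sin(C) = ½·4·12·sin(25°)
sin(25°) ≈ 0.422618
A ≈ ½·48·0.422618 = 24·0.422618 ≈ 10.1428

Area = 10.14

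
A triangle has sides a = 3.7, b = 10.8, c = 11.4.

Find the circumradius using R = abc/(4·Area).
First find the area with Heron's formula.
s = (3.7 + 10.8 + 11.4)/2 = 12.95
Area = √(s(s−a)(s−b)(s−c)) = √(12.95·9.25·2.15·1.55) ≈ √399.192 ≈ 19.9798
abc = 3.7·10.8·11.4 = 455.544
R = abc/(4·Area) ≈ 455.544/(4·19.9798) = 455.544/79.9191 ≈ 5.70006

R = 5.7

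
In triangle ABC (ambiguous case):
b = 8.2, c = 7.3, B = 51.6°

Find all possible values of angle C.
b/sin(B) = c/sin(C)  ⇒  sin(C) = c·sin(B)/b = 7.3·sin(51.6°)/8.2
sin(51.6°) ≈ 0.783693
sin(C) ≈ 7.3·0.783693/8.2 ≈ 5.72096/8.2 ≈ 0.697678
Candidate 1: C₁ = arcsin(0.697678) ≈ 44.241°  →  A = 180° − 51.6° − 44.241° ≈ 84.159° > 0, valid
Candidate 2: C₂ = 180° − C₁ ≈ 135.759°  →  A = 180° − 51.6° − 135.759° ≈ -7.359° ≤ 0, not a valid triangle

C = 44.24° (one solution)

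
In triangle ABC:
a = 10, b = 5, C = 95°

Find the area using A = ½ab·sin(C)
A = ½·a·b·sin(C) = ½·10·5·sin(95°)
sin(95°) ≈ 0.996195
A ≈ ½·50·0.996195 = 25·0.996195 ≈ 24.9049

Area = 24.9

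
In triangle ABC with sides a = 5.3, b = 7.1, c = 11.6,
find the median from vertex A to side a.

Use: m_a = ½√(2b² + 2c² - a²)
m_a = ½√(2·7.1² + 2·11.6² − 5.3²) = ½√(2·50.41 + 2·134.56 − 28.09) = ½√(100.82 + 269.12 − 28.09) = ½√341.85
√341.85 ≈ 18.4892, so m_a ≈ 9.24459

m_a = 9.245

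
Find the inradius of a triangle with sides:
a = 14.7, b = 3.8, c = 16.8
r = Area/s where s is the semi-perimeter.
s = (14.7 + 3.8 + 16.8)/2 = 35.3/2 = 17.65
Area = √(s(s−a)(s−b)(s−c)) = √(17.65·2.95·13.85·0.85) ≈ √612.965 ≈ 24.7581
r ≈ 24.7581/17.65 ≈ 1.40273

r = 1.403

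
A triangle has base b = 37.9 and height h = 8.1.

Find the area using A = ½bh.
A = ½·b·h = ½·37.9·8.1 = ½·306.99 = 153.495

Area = 153.495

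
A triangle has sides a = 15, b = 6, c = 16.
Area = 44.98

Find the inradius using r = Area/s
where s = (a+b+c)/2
s = (15 + 6 + 16)/2 = 37/2 = 18.5
r = Area/s = 44.98/18.5 ≈ 2.43135

r = 2.431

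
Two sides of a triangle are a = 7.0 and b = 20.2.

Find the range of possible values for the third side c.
Triangle inequality: |a − b| < c < a + b
|a − b| = |7.0 − 20.2| = 13.2
a + b = 7.0 + 20.2 = 27.2

13.2 < c < 27.2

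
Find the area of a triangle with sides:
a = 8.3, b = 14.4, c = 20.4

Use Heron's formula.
s = (8.3 + 14.4 + 20.4)/2 = 43.1/2 = 21.55
s − a = 13.25, s − b = 7.15, s − c = 1.15
s(s−a)(s−b)(s−c) = 21.55·13.25·7.15·1.15 ≈ 2347.83
Area = √2347.83 ≈ 48.4544

Area = 48.45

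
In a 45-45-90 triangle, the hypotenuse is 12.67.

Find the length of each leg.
In a 45-45-90 triangle hypotenuse = leg·√2, so leg = hypotenuse/√2.
Leg = 12.67/√2 ≈ 12.67/1.41421 ≈ 8.95904

Each leg = 8.959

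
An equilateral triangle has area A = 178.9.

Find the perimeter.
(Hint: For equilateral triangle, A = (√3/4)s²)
A = (√3/4)s²  ⇒  s² = 4A/√3 = 4·178.9/√3 = 715.6/1.73205 ≈ 413.152
s ≈ √413.152 ≈ 20.3261
Perimeter = 3s ≈ 3·20.3261 ≈ 60.9784

Perimeter = 60.98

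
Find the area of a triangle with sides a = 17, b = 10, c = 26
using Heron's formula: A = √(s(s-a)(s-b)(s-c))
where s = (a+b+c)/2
s = (17 + 10 + 26)/2 = 53/2 = 26.5
s − a = 9.5, s − b = 16.5, s − c = 0.5
s(s−a)(s−b)(s−c) = 26.5·9.5·16.5·0.5 = 2076.9375
Area = √2076.9375 ≈ 45.5734

s = 26.5, Area = 45.57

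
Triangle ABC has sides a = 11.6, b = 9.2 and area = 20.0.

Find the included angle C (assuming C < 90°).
Area = ½·a·b·sin(C)  ⇒  sin(C) = 2·Area/(a·b) = 2·20.0/(11.6·9.2) = 40/106.72 ≈ 0.374813
C = arcsin(0.374813) ≈ 22.0127° (taking the acute solution since C < 90°)

C = 22.01°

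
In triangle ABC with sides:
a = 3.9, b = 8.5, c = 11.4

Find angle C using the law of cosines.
c² = a² + b² − 2ab·cos(C)  ⇒  cos(C) = (a² + b² − c²)/(2ab)
cos(C) = (3.9² + 8.5² − 11.4²)/(2·3.9·8.5) = (15.21 + 72.25 − 129.96)/66.3 = -42.5/66.3 ≈ -0.641026
C = arccos(-0.641026) ≈ 129.868°

C = 129.9°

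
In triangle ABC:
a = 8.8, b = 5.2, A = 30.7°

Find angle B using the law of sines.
a/sin(A) = b/sin(B)  ⇒  sin(B) = b·sin(A)/a = 5.2·sin(30.7°)/8.8
sin(30.7°) ≈ 0.510543
sin(B) ≈ 5.2·0.510543/8.8 ≈ 2.65482/8.8 ≈ 0.301684
B = arcsin(0.301684) ≈ 17.5588°
(Since b ≤ a we need B ≤ A, so the obtuse alternative 180° − 17.5588° ≈ 162.441° is rejected.)

B = 17.56°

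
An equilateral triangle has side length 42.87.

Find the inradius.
r = Area/s with s the semi-perimeter.
Area = (√3/4)·42.87² = (√3/4)·1837.8369 ≈ 0.433013·1837.8369 ≈ 795.807
s = 3·42.87/2 = 64.305
r ≈ 795.807/64.305 ≈ 12.3755
(Equivalently r = side/(2√3) = 42.87/3.4641 ≈ 12.3755.)

r = 12.38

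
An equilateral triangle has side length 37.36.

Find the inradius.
r = Area/s with s the semi-perimeter.
Area = (√3/4)·37.36² = (√3/4)·1395.7696 ≈ 0.433013·1395.7696 ≈ 604.386
s = 3·37.36/2 = 56.04
r ≈ 604.386/56.04 ≈ 10.7849
(Equivalently r = side/(2√3) = 37.36/3.4641 ≈ 10.7849.)

r = 10.78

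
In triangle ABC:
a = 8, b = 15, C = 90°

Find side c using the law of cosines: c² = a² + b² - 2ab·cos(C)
c² = 8² + 15² − 2·8·15·cos(90°)
cos(90°) ≈ 0
c² ≈ 64 + 225 − 240·(0) ≈ 289 − 0 ≈ 289
c ≈ √289 ≈ 17

c = 17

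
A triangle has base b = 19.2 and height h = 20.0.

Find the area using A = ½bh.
A = ½·b·h = ½·19.2·20.0 = ½·384 = 192

Area = 192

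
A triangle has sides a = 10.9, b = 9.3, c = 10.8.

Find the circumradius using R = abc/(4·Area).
First find the area with Heron's formula.
s = (10.9 + 9.3 + 10.8)/2 = 15.5
Area = √(s(s−a)(s−b)(s−c)) = √(15.5·4.6·6.2·4.7) ≈ √2077.68 ≈ 45.5816
abc = 10.9·9.3·10.8 = 1094.796
R = abc/(4·Area) ≈ 1094.796/(4·45.5816) = 1094.796/182.326 ≈ 6.00459

R = 6.005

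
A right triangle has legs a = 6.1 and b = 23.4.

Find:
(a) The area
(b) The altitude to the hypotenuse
(a) The legs are perpendicular, so Area = ½·a·b = ½·6.1·23.4 = ½·142.74 = 71.37
(b) Hypotenuse c = √(a² + b²) = √(37.21 + 547.56) = √584.77 ≈ 24.182
    Area = ½·c·h_c  ⇒  h_c = 2·Area/c = 142.74/24.182 ≈ 5.90273

Area = 71.37, h_c = 5.903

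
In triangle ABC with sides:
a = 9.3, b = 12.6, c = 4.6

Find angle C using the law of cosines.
c² = a² + b² − 2ab·cos(C)  ⇒  cos(C) = (a² + b² − c²)/(2ab)
cos(C) = (9.3² + 12.6² − 4.6²)/(2·9.3·12.6) = (86.49 + 158.76 − 21.16)/234.36 = 224.09/234.36 ≈ 0.956179
C = arccos(0.956179) ≈ 17.0247°

C = 17.02°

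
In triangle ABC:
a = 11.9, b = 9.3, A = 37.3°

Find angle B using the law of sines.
a/sin(A) = b/sin(B)  ⇒  sin(B) = b·sin(A)/a = 9.3·sin(37.3°)/11.9
sin(37.3°) ≈ 0.605988
sin(B) ≈ 9.3·0.605988/11.9 ≈ 5.63569/11.9 ≈ 0.473588
B = arcsin(0.473588) ≈ 28.2674°
(Since b ≤ a we need B ≤ A, so the obtuse alternative 180° − 28.2674° ≈ 151.733° is rejected.)

B = 28.27°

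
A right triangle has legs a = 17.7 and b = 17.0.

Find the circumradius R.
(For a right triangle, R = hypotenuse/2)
Hypotenuse c = √(a² + b²) = √(313.29 + 289) = √602.29 ≈ 24.5416
R = c/2 ≈ 24.5416/2 ≈ 12.2708

R = 12.27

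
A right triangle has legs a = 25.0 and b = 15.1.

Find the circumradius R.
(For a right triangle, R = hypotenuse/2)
Hypotenuse c = √(a² + b²) = √(625 + 228.01) = √853.01 ≈ 29.2063
R = c/2 ≈ 29.2063/2 ≈ 14.6032

R = 14.6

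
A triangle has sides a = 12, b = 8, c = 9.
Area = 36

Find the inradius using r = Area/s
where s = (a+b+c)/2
s = (12 + 8 + 9)/2 = 29/2 = 14.5
r = Area/s = 36/14.5 ≈ 2.48276

r = 2.483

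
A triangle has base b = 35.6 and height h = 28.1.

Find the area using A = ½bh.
A = ½·b·h = ½·35.6·28.1 = ½·1000.36 = 500.18

Area = 500.18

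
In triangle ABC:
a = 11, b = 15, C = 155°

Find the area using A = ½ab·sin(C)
A = ½·a·b·sin(C) = ½·11·15·sin(155°)
sin(155°) ≈ 0.422618
A ≈ ½·165·0.422618 = 82.5·0.422618 ≈ 34.866

Area = 34.87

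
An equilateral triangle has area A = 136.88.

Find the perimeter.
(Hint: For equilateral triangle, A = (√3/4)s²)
A = (√3/4)s²  ⇒  s² = 4A/√3 = 4·136.88/√3 = 547.52/1.73205 ≈ 316.111
s ≈ √316.111 ≈ 17.7795
Perimeter = 3s ≈ 3·17.7795 ≈ 53.3385

Perimeter = 53.34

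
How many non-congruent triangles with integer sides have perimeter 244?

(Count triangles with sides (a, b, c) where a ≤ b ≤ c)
Let a ≤ b ≤ c with a + b + c = 244. The only binding inequality is a + b > c, i.e. 244 − c > c, so c < 244/2; and c ≥ 244/3 since c is the largest side.
So 82 ≤ c ≤ 121. For each c, b runs from ⌈(244 − c)/2⌉ up to c (then a = 244 − b − c satisfies 1 ≤ a ≤ b automatically), giving c − ⌈(244 − c)/2⌉ + 1 choices.
Summing over c: 2 + 3 + 5 + 6 + … + 59 + 60  (40 terms, c = 82, …, 121) = 1240
Check (closed form: nearest integer to p²/48 for even p, (p+3)²/48 for odd p): 244²/48 = 59536/48 ≈ 1240.33 → 1240

1240 triangles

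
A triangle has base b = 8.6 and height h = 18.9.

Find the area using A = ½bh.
A = ½·b·h = ½·8.6·18.9 = ½·162.54 = 81.27

Area = 81.27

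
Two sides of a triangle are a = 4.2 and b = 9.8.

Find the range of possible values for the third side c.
Triangle inequality: |a − b| < c < a + b
|a − b| = |4.2 − 9.8| = 5.6
a + b = 4.2 + 9.8 = 14

5.6 < c < 14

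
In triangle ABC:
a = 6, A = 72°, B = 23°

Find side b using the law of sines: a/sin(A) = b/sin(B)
a/sin(A) = b/sin(B)  ⇒  b = a·sin(B)/sin(A) = 6·sin(23°)/sin(72°)
sin(23°) ≈ 0.390731, sin(72°) ≈ 0.951057
b ≈ 6·0.390731/0.951057 ≈ 2.34439/0.951057 ≈ 2.46503

b = 2.465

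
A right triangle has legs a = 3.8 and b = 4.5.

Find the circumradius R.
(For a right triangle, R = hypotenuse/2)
Hypotenuse c = √(a² + b²) = √(14.44 + 20.25) = √34.69 ≈ 5.88982
R = c/2 ≈ 5.88982/2 ≈ 2.94491

R = 2.945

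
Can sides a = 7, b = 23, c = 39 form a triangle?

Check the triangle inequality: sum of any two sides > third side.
a + b vs c: 7 + 23 = 30 ≤ 39  ✗
a + c vs b: 7 + 39 = 46 > 23  ✓
b + c vs a: 23 + 39 = 62 > 7  ✓

No: 7 + 23 = 30 is not > 39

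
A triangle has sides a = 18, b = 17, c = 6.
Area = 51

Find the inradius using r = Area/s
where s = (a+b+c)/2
s = (18 + 17 + 6)/2 = 41/2 = 20.5
r = Area/s = 51/20.5 ≈ 2.4878

r = 2.488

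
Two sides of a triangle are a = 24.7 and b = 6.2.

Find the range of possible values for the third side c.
Triangle inequality: |a − b| < c < a + b
|a − b| = |24.7 − 6.2| = 18.5
a + b = 24.7 + 6.2 = 30.9

18.5 < c < 30.9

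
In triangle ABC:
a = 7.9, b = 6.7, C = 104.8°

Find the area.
Two sides and the included angle (SAS): A = ½·a·b·sin(C) = ½·7.9·6.7·sin(104.8°)
sin(104.8°) ≈ 0.966823
A ≈ ½·52.93·0.966823 = 26.465·0.966823 ≈ 25.587

Area = 25.59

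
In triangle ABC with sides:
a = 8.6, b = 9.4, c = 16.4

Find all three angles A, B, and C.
Law of cosines for each angle (a² = 73.96, b² = 88.36, c² = 268.96):
cos(A) = (b² + c² − a²)/(2bc) = (88.36 + 268.96 − 73.96)/(2·9.4·16.4) = 283.36/308.32 ≈ 0.919045  ⇒  A ≈ 23.2131°
cos(B) = (a² + c² − b²)/(2ac) = (73.96 + 268.96 − 88.36)/(2·8.6·16.4) = 254.56/282.08 ≈ 0.902439  ⇒  B ≈ 25.5195°
cos(C) = (a² + b² − c²)/(2ab) = (73.96 + 88.36 − 268.96)/(2·8.6·9.4) = -106.64/161.68 ≈ -0.659574  ⇒  C ≈ 131.267°
Check: A + B + C ≈ 180°

A = 23.21°, B = 25.52°, C = 131.3°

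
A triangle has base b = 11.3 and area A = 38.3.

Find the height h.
A = ½·b·h  ⇒  h = 2A/b = 2·38.3/11.3 = 76.6/11.3 ≈ 6.77876

h = 6.779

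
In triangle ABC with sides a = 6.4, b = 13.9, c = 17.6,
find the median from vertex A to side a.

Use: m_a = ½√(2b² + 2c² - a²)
m_a = ½√(2·13.9² + 2·17.6² − 6.4²) = ½√(2·193.21 + 2·309.76 − 40.96) = ½√(386.42 + 619.52 − 40.96) = ½√964.98
√964.98 ≈ 31.0641, so m_a ≈ 15.5321

m_a = 15.53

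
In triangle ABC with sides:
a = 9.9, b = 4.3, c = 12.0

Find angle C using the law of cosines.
c² = a² + b² − 2ab·cos(C)  ⇒  cos(C) = (a² + b² − c²)/(2ab)
cos(C) = (9.9² + 4.3² − 12.0²)/(2·9.9·4.3) = (98.01 + 18.49 − 144)/85.14 = -27.5/85.14 ≈ -0.322997
C = arccos(-0.322997) ≈ 108.844°

C = 108.8°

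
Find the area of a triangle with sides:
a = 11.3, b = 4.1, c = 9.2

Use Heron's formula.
s = (11.3 + 4.1 + 9.2)/2 = 24.6/2 = 12.3
s − a = 1, s − b = 8.2, s − c = 3.1
s(s−a)(s−b)(s−c) = 12.3·1·8.2·3.1 ≈ 312.666
Area = √312.666 ≈ 17.6824

Area = 17.68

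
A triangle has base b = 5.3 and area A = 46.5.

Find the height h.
A = ½·b·h  ⇒  h = 2A/b = 2·46.5/5.3 = 93/5.3 ≈ 17.5472

h = 17.55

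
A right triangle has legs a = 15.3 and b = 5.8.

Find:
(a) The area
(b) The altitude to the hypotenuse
(a) The legs are perpendicular, so Area = ½·a·b = ½·15.3·5.8 = ½·88.74 = 44.37
(b) Hypotenuse c = √(a² + b²) = √(234.09 + 33.64) = √267.73 ≈ 16.3625
    Area = ½·c·h_c  ⇒  h_c = 2·Area/c = 88.74/16.3625 ≈ 5.42339

Area = 44.37, h_c = 5.423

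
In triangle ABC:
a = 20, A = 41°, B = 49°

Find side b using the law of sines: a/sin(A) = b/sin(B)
a/sin(A) = b/sin(B)  ⇒  b = a·sin(B)/sin(A) = 20·sin(49°)/sin(41°)
sin(49°) ≈ 0.75471, sin(41°) ≈ 0.656059
b ≈ 20·0.75471/0.656059 ≈ 15.0942/0.656059 ≈ 23.0074

b = 23.01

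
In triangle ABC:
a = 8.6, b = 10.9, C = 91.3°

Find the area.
Two sides and the included angle (SAS): A = ½·a·b·sin(C) = ½·8.6·10.9·sin(91.3°)
sin(91.3°) ≈ 0.999743
A ≈ ½·93.74·0.999743 = 46.87·0.999743 ≈ 46.8579

Area = 46.86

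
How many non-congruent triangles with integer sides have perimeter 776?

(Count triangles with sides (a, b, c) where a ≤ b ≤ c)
Let a ≤ b ≤ c with a + b + c = 776. The only binding inequality is a + b > c, i.e. 776 − c > c, so c < 776/2; and c ≥ 776/3 since c is the largest side.
So 259 ≤ c ≤ 387. For each c, b runs from ⌈(776 − c)/2⌉ up to c (then a = 776 − b − c satisfies 1 ≤ a ≤ b automatically), giving c − ⌈(776 − c)/2⌉ + 1 choices.
Summing over c: 1 + 3 + 4 + 6 + … + 192 + 193  (129 terms, c = 259, …, 387) = 12545
Check (closed form: nearest integer to p²/48 for even p, (p+3)²/48 for odd p): 776²/48 = 602176/48 ≈ 12545.33 → 12545

12545 triangles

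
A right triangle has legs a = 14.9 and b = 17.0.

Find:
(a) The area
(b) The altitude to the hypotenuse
(a) The legs are perpendicular, so Area = ½·a·b = ½·14.9·17.0 = ½·253.3 = 126.65
(b) Hypotenuse c = √(a² + b²) = √(222.01 + 289) = √511.01 ≈ 22.6055
    Area = ½·c·h_c  ⇒  h_c = 2·Area/c = 253.3/22.6055 ≈ 11.2052

Area = 126.65, h_c = 11.21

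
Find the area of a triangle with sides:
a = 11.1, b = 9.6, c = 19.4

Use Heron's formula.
s = (11.1 + 9.6 + 19.4)/2 = 40.1/2 = 20.05
s − a = 8.95, s − b = 10.45, s − c = 0.65
s(s−a)(s−b)(s−c) = 20.05·8.95·10.45·0.65 ≈ 1218.9
Area = √1218.9 ≈ 34.9127

Area = 34.91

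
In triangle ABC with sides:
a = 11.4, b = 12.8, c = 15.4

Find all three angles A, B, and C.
Law of cosines for each angle (a² = 129.96, b² = 163.84, c² = 237.16):
cos(A) = (b² + c² − a²)/(2bc) = (163.84 + 237.16 − 129.96)/(2·12.8·15.4) = 271.04/394.24 ≈ 0.6875  ⇒  A ≈ 46.5675°
cos(B) = (a² + c² − b²)/(2ac) = (129.96 + 237.16 − 163.84)/(2·11.4·15.4) = 203.28/351.12 ≈ 0.578947  ⇒  B ≈ 54.6235°
cos(C) = (a² + b² − c²)/(2ab) = (129.96 + 163.84 − 237.16)/(2·11.4·12.8) = 56.64/291.84 ≈ 0.194079  ⇒  C ≈ 78.8091°
Check: A + B + C ≈ 180°

A = 46.57°, B = 54.62°, C = 78.81°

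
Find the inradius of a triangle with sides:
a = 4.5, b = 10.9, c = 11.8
r = Area/s where s is the semi-perimeter.
s = (4.5 + 10.9 + 11.8)/2 = 27.2/2 = 13.6
Area = √(s(s−a)(s−b)(s−c)) = √(13.6·9.1·2.7·1.8) ≈ √601.474 ≈ 24.525
r ≈ 24.525/13.6 ≈ 1.80331

r = 1.803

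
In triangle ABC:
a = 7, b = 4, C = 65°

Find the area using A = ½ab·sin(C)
A = ½·a·b·sin(C) = ½·7·4·sin(65°)
sin(65°) ≈ 0.906308
A ≈ ½·28·0.906308 = 14·0.906308 ≈ 12.6883

Area = 12.69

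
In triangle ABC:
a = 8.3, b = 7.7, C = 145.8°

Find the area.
Two sides and the included angle (SAS): A = ½·a·b·sin(C) = ½·8.3·7.7·sin(145.8°)
sin(145.8°) ≈ 0.562083
A ≈ ½·63.91·0.562083 = 31.955·0.562083 ≈ 17.9614

Area = 17.96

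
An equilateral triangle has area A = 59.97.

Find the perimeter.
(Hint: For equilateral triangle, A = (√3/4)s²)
A = (√3/4)s²  ⇒  s² = 4A/√3 = 4·59.97/√3 = 239.88/1.73205 ≈ 138.495
s ≈ √138.495 ≈ 11.7684
Perimeter = 3s ≈ 3·11.7684 ≈ 35.3051

Perimeter = 35.31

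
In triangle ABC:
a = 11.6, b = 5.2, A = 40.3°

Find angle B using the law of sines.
a/sin(A) = b/sin(B)  ⇒  sin(B) = b·sin(A)/a = 5.2·sin(40.3°)/11.6
sin(40.3°) ≈ 0.64679
sin(B) ≈ 5.2·0.64679/11.6 ≈ 3.36331/11.6 ≈ 0.28994
B = arcsin(0.28994) ≈ 16.8544°
(Since b ≤ a we need B ≤ A, so the obtuse alternative 180° − 16.8544° ≈ 163.146° is rejected.)

B = 16.85°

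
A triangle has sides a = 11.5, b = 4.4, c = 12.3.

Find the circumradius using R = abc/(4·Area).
First find the area with Heron's formula.
s = (11.5 + 4.4 + 12.3)/2 = 14.1
Area = √(s(s−a)(s−b)(s−c)) = √(14.1·2.6·9.7·1.8) ≈ √640.084 ≈ 25.2999
abc = 11.5·4.4·12.3 = 622.38
R = abc/(4·Area) ≈ 622.38/(4·25.2999) = 622.38/101.199 ≈ 6.15003

R = 6.15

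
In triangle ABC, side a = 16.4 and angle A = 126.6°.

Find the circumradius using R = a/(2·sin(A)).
R = a/(2·sin(A)) = 16.4/(2·sin(126.6°))
sin(126.6°) ≈ 0.802817
R ≈ 16.4/(2·0.802817) = 16.4/1.60563 ≈ 10.214

R = 10.21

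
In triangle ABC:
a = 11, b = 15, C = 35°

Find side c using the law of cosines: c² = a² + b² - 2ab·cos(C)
c² = 11² + 15² − 2·11·15·cos(35°)
cos(35°) ≈ 0.819152
c² ≈ 121 + 225 − 330·(0.819152) ≈ 346 − 270.32 ≈ 75.6798
c ≈ √75.6798 ≈ 8.69942

c = 8.699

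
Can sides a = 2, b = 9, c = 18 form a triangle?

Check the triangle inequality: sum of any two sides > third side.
a + b vs c: 2 + 9 = 11 ≤ 18  ✗
a + c vs b: 2 + 18 = 20 > 9  ✓
b + c vs a: 9 + 18 = 27 > 2  ✓

No: 2 + 9 = 11 is not > 18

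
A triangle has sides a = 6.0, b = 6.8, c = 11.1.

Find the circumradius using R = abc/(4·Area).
First find the area with Heron's formula.
s = (6.0 + 6.8 + 11.1)/2 = 11.95
Area = √(s(s−a)(s−b)(s−c)) = √(11.95·5.95·5.15·0.85) ≈ √311.251 ≈ 17.6423
abc = 6.0·6.8·11.1 = 452.88
R = abc/(4·Area) ≈ 452.88/(4·17.6423) = 452.88/70.5693 ≈ 6.41753

R = 6.418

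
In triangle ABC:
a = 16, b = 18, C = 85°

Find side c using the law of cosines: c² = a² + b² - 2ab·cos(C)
c² = 16² + 18² − 2·16·18·cos(85°)
cos(85°) ≈ 0.0871557
c² ≈ 256 + 324 − 576·(0.0871557) ≈ 580 − 50.2017 ≈ 529.798
c ≈ √529.798 ≈ 23.0173

c = 23.02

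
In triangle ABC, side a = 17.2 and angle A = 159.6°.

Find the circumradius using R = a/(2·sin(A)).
R = a/(2·sin(A)) = 17.2/(2·sin(159.6°))
sin(159.6°) ≈ 0.348572
R ≈ 17.2/(2·0.348572) = 17.2/0.697144 ≈ 24.6721

R = 24.67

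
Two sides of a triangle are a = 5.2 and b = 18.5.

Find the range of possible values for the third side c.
Triangle inequality: |a − b| < c < a + b
|a − b| = |5.2 − 18.5| = 13.3
a + b = 5.2 + 18.5 = 23.7

13.3 < c < 23.7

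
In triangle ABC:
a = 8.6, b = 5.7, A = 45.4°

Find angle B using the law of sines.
a/sin(A) = b/sin(B)  ⇒  sin(B) = b·sin(A)/a = 5.7·sin(45.4°)/8.6
sin(45.4°) ≈ 0.712026
sin(B) ≈ 5.7·0.712026/8.6 ≈ 4.05855/8.6 ≈ 0.471924
B = arcsin(0.471924) ≈ 28.1593°
(Since b ≤ a we need B ≤ A, so the obtuse alternative 180° − 28.1593° ≈ 151.841° is rejected.)

B = 28.16°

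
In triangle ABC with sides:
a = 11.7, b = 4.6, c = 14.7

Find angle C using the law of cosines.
c² = a² + b² − 2ab·cos(C)  ⇒  cos(C) = (a² + b² − c²)/(2ab)
cos(C) = (11.7² + 4.6² − 14.7²)/(2·11.7·4.6) = (136.89 + 21.16 − 216.09)/107.64 = -58.04/107.64 ≈ -0.539205
C = arccos(-0.539205) ≈ 122.63°

C = 122.6°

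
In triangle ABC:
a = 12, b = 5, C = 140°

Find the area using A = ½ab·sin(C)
A = ½·a·b·sin(C) = ½·12·5·sin(140°)
sin(140°) ≈ 0.642788
A ≈ ½·60·0.642788 = 30·0.642788 ≈ 19.2836

Area = 19.28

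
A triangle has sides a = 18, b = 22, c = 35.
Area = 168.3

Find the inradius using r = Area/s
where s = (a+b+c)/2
s = (18 + 22 + 35)/2 = 75/2 = 37.5
r = Area/s = 168.3/37.5 ≈ 4.488

r = 4.488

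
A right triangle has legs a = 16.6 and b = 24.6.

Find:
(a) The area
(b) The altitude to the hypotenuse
(a) The legs are perpendicular, so Area = ½·a·b = ½·16.6·24.6 = ½·408.36 = 204.18
(b) Hypotenuse c = √(a² + b²) = √(275.56 + 605.16) = √880.72 ≈ 29.6769
    Area = ½·c·h_c  ⇒  h_c = 2·Area/c = 408.36/29.6769 ≈ 13.7602

Area = 204.18, h_c = 13.76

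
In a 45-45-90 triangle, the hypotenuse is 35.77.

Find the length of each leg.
In a 45-45-90 triangle hypotenuse = leg·√2, so leg = hypotenuse/√2.
Leg = 35.77/√2 ≈ 35.77/1.41421 ≈ 25.2932

Each leg = 25.29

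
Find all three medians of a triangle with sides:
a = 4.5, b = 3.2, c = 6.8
Median formula: m_a = ½√(2b² + 2c² − a²) (and cyclically). a² = 20.25, b² = 10.24, c² = 46.24.
m_a = ½√(2·10.24 + 2·46.24 − 20.25) = ½√92.71 ≈ ½·9.6286 ≈ 4.8143
m_b = ½√(2·20.25 + 2·46.24 − 10.24) = ½√122.74 ≈ ½·11.0788 ≈ 5.5394
m_c = ½√(2·20.25 + 2·10.24 − 46.24) = ½√14.74 ≈ ½·3.83927 ≈ 1.91964

m_a = 4.814, m_b = 5.539, m_c = 1.92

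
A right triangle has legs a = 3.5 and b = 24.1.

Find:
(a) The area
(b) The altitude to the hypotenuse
(a) The legs are perpendicular, so Area = ½·a·b = ½·3.5·24.1 = ½·84.35 = 42.175
(b) Hypotenuse c = √(a² + b²) = √(12.25 + 580.81) = √593.06 ≈ 24.3528
    Area = ½·c·h_c  ⇒  h_c = 2·Area/c = 84.35/24.3528 ≈ 3.46366

Area = 42.175, h_c = 3.464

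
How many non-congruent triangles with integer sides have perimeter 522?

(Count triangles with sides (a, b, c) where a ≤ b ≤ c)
Let a ≤ b ≤ c with a + b + c = 522. The only binding inequality is a + b > c, i.e. 522 − c > c, so c < 522/2; and c ≥ 522/3 since c is the largest side.
So 174 ≤ c ≤ 260. For each c, b runs from ⌈(522 − c)/2⌉ up to c (then a = 522 − b − c satisfies 1 ≤ a ≤ b automatically), giving c − ⌈(522 − c)/2⌉ + 1 choices.
Summing over c: 1 + 2 + 4 + 5 + … + 128 + 130  (87 terms, c = 174, …, 260) = 5677
Check (closed form: nearest integer to p²/48 for even p, (p+3)²/48 for odd p): 522²/48 = 272484/48 ≈ 5676.75 → 5677

5677 triangles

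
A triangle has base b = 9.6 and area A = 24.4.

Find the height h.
A = ½·b·h  ⇒  h = 2A/b = 2·24.4/9.6 = 48.8/9.6 ≈ 5.08333

h = 5.083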